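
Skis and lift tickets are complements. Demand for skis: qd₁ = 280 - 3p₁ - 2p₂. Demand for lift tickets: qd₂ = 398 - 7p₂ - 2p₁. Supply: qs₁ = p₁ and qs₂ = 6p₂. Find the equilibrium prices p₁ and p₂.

Market 1: 280 - 3p₁ - 2p₂ = p₁ → 4p₁ + 2p₂ = 280.
Market 2: 13p₂ + 2p₁ = 398.
Eliminating p₂: 13×(1) − 2×(2) gives 48p₁ = 2844, so p₁ = 59.25.
Back-substitute into (2): p₂ = (398 − 2×59.25) / 13 = 21.5.

p₁ = 59.25, p₂ = 21.5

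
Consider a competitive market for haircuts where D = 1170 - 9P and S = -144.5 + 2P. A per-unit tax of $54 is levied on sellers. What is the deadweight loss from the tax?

Pre-tax equilibrium: P* = 119.5, Q* = 94.5.
Tax on sellers shifts supply to S = -144.5 + 2(P − 54) = -252.5 + 2P.
1170 - 9P = -252.5 + 2P gives buyer price Pb = 2845/22; sellers receive Ps = 2845/22 − 54 = 1657/22.
New quantity: Q = 1170 − 9(2845/22) = 135/22.
DWL = ½ × 54 × (94.5 − 135/22) = 26244/11.

Deadweight loss = 26244/11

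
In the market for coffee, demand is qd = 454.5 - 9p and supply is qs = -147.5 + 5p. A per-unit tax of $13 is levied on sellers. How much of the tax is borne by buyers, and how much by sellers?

Buyers bear 65/14, sellers bear 117/14

Pre-tax equilibrium: p* = 43, q* = 67.5.
Tax on sellers shifts supply to qs = -147.5 + 5(p − 13) = -212.5 + 5p.
454.5 - 9p = -212.5 + 5p gives buyer price pb = 667/14; sellers receive ps = 667/14 − 13 = 485/14.
New quantity: q = 454.5 − 9(667/14) = 180/7.
Buyer burden = 667/14 − 43 = 65/14; seller burden = 43 − 485/14 = 117/14.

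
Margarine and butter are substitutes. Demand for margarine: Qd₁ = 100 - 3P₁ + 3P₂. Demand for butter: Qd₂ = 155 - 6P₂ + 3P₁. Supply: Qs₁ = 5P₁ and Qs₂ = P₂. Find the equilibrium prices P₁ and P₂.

P₁ = 1165/47, P₂ = 1540/47

Market 1: 100 - 3P₁ + 3P₂ = 5P₁ → 8P₁ - 3P₂ = 100.
Market 2: 7P₂ - 3P₁ = 155.
Eliminating P₂: 7×(1) + 3×(2) gives 47P₁ = 1165, so P₁ = 1165/47.
Back-substitute into (2): P₂ = (155 + 3×1165/47) / 7 = 1540/47.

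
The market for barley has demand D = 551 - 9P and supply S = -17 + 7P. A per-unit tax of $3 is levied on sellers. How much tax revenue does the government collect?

Pre-tax equilibrium: P* = 35.5, Q* = 231.5.
Tax on sellers shifts supply to S = -17 + 7(P − 3) = -38 + 7P.
551 - 9P = -38 + 7P gives buyer price Pb = 36.8125; sellers receive Ps = 36.8125 − 3 = 33.8125.
New quantity: Q = 551 − 9(36.8125) = 219.6875.
Revenue = 3 × 219.6875 = 659.0625.

Tax revenue = 659.0625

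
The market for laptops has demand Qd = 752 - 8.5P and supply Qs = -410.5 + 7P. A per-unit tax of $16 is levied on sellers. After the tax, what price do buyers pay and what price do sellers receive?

Buyers pay 2549/31, sellers receive 2053/31

Pre-tax equilibrium: P* = 75, Q* = 114.5.
Tax on sellers shifts supply to Qs = -410.5 + 7(P − 16) = -522.5 + 7P.
752 - 8.5P = -522.5 + 7P gives buyer price Pb = 2549/31; sellers receive Ps = 2549/31 − 16 = 2053/31.
New quantity: Q = 752 − 8.5(2549/31) = 3291/62.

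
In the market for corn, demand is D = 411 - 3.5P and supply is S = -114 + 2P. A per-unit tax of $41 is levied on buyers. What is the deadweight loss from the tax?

Pre-tax equilibrium: P* = 1050/11, Q* = 846/11.
Tax on buyers shifts demand to D = 411 − 3.5(P + 41) = 267.5 - 3.5P.
267.5 - 3.5P = -114 + 2P gives seller price Ps = 763/11; buyers pay Pb = 763/11 + 41 = 1214/11.
New quantity: Q = 411 − 3.5(1214/11) = 272/11.
DWL = ½ × 41 × (846/11 − 272/11) = 11767/11.

Deadweight loss = 11767/11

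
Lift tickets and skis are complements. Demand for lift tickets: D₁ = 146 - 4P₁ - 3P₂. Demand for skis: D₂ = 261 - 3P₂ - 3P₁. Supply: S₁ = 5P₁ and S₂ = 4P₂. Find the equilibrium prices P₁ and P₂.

P₁ = 239/54, P₂ = 637/18

Market 1: 146 - 4P₁ - 3P₂ = 5P₁ → 9P₁ + 3P₂ = 146.
Market 2: 7P₂ + 3P₁ = 261.
Eliminating P₂: 7×(1) − 3×(2) gives 54P₁ = 239, so P₁ = 239/54.
Back-substitute into (2): P₂ = (261 − 3×239/54) / 7 = 637/18.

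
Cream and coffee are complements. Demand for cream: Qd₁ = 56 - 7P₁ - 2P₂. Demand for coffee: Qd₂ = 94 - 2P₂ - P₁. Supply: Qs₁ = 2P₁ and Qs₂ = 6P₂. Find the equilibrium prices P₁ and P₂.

Market 1: 56 - 7P₁ - 2P₂ = 2P₁ → 9P₁ + 2P₂ = 56.
Market 2: 8P₂ + P₁ = 94.
Eliminating P₂: 8×(1) − 2×(2) gives 70P₁ = 260, so P₁ = 26/7.
Back-substitute into (2): P₂ = (94 − 1×26/7) / 8 = 79/7.

P₁ = 26/7, P₂ = 79/7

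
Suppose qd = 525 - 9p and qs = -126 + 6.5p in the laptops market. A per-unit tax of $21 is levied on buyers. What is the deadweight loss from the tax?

Pre-tax equilibrium: p* = 42, q* = 147.
Tax on buyers shifts demand to qd = 525 − 9(p + 21) = 336 - 9p.
336 - 9p = -126 + 6.5p gives seller price ps = 924/31; buyers pay pb = 924/31 + 21 = 1575/31.
New quantity: q = 525 − 9(1575/31) = 2100/31.
DWL = ½ × 21 × (147 − 2100/31) = 51597/62.

Deadweight loss = 51597/62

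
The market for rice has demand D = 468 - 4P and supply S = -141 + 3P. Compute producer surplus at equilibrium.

Equilibrium: 468 - 4P = -141 + 3P gives P* = 87, Q* = 120.
Supply starts at P = 47 (where S = 0).
PS = ½(87 − 47)(120) = 2400.

Producer surplus = 2400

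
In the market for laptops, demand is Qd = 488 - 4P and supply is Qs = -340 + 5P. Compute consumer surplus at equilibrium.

Equilibrium: 488 - 4P = -340 + 5P gives P* = 92, Q* = 120.
Demand choke price (Qd = 0): P = 122.
CS = ½(122 − 92)(120) = 1800.

Consumer surplus = 1800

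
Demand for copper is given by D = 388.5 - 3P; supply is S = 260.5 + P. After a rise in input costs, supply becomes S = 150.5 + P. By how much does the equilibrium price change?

Original equilibrium: P* = 32, Q* = 292.5.
New equilibrium: 388.5 - 3P = 150.5 + P, so 238 = 4P and P' = 59.5; Q' = 388.5 − 3(59.5) = 210.
Change in price: 59.5 − 32 = 27.5.

ΔP = 27.5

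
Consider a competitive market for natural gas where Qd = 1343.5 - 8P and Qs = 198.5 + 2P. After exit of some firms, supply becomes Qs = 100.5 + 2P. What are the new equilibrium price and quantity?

P' = 124.3, Q' = 349.1

Original equilibrium: P* = 114.5, Q* = 427.5.
New equilibrium: 1343.5 - 8P = 100.5 + 2P, so 1243 = 10P and P' = 124.3; Q' = 1343.5 − 8(124.3) = 349.1.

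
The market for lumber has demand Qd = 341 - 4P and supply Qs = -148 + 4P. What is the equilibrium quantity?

Set Qd = Qs: 341 - 4P = -148 + 4P.
489 = 8P, so P* = 61.125.
Q* = 341 − 4(61.125) = 96.5.

Q* = 96.5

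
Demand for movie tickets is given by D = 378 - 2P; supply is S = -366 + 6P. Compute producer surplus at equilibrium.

Equilibrium: 378 - 2P = -366 + 6P gives P* = 93, Q* = 192.
Supply starts at P = 61 (where S = 0).
PS = ½(93 − 61)(192) = 3072.

Producer surplus = 3072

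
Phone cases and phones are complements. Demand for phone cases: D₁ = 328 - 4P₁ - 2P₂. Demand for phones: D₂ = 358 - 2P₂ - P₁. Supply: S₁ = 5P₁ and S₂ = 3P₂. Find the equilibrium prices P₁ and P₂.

Market 1: 328 - 4P₁ - 2P₂ = 5P₁ → 9P₁ + 2P₂ = 328.
Market 2: 5P₂ + P₁ = 358.
Eliminating P₂: 5×(1) − 2×(2) gives 43P₁ = 924, so P₁ = 924/43.
Back-substitute into (2): P₂ = (358 − 1×924/43) / 5 = 2894/43.

P₁ = 924/43, P₂ = 2894/43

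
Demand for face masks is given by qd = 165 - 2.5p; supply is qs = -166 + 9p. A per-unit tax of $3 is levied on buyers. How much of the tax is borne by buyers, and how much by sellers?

Pre-tax equilibrium: p* = 662/23, q* = 2140/23.
Tax on buyers shifts demand to qd = 165 − 2.5(p + 3) = 157.5 - 2.5p.
157.5 - 2.5p = -166 + 9p gives seller price ps = 647/23; buyers pay pb = 647/23 + 3 = 716/23.
New quantity: q = 165 − 2.5(716/23) = 2005/23.
Buyer burden = 716/23 − 662/23 = 54/23; seller burden = 662/23 − 647/23 = 15/23.

Buyers bear 54/23, sellers bear 15/23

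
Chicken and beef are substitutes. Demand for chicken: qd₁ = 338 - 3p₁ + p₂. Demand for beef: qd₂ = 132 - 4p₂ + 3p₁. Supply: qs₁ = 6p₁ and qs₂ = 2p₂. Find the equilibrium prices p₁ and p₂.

p₁ = 720/17, p₂ = 734/17

Market 1: 338 - 3p₁ + p₂ = 6p₁ → 9p₁ - p₂ = 338.
Market 2: 6p₂ - 3p₁ = 132.
Eliminating p₂: 6×(1) + 1×(2) gives 51p₁ = 2160, so p₁ = 720/17.
Back-substitute into (2): p₂ = (132 + 3×720/17) / 6 = 734/17.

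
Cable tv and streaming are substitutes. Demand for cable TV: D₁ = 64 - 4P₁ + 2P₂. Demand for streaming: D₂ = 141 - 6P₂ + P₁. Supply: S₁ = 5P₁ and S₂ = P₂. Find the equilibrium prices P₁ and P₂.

P₁ = 730/61, P₂ = 1333/61

Market 1: 64 - 4P₁ + 2P₂ = 5P₁ → 9P₁ - 2P₂ = 64.
Market 2: 7P₂ - P₁ = 141.
Eliminating P₂: 7×(1) + 2×(2) gives 61P₁ = 730, so P₁ = 730/61.
Back-substitute into (2): P₂ = (141 + 1×730/61) / 7 = 1333/61.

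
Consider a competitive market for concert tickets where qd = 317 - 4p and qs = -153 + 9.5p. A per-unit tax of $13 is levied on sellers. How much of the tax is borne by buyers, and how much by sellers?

Buyers bear 247/27, sellers bear 104/27

Pre-tax equilibrium: p* = 940/27, q* = 4799/27.
Tax on sellers shifts supply to qs = -153 + 9.5(p − 13) = -276.5 + 9.5p.
317 - 4p = -276.5 + 9.5p gives buyer price pb = 1187/27; sellers receive ps = 1187/27 − 13 = 836/27.
New quantity: q = 317 − 4(1187/27) = 3811/27.
Buyer burden = 1187/27 − 940/27 = 247/27; seller burden = 940/27 − 836/27 = 104/27.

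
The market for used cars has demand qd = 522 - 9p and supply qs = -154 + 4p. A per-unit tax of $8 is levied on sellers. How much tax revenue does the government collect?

Tax revenue = 3312/13

Pre-tax equilibrium: p* = 52, q* = 54.
Tax on sellers shifts supply to qs = -154 + 4(p − 8) = -186 + 4p.
522 - 9p = -186 + 4p gives buyer price pb = 708/13; sellers receive ps = 708/13 − 8 = 604/13.
New quantity: q = 522 − 9(708/13) = 414/13.
Revenue = 8 × 414/13 = 3312/13.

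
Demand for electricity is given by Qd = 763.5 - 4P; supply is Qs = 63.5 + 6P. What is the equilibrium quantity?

Set Qd = Qs: 763.5 - 4P = 63.5 + 6P.
700 = 10P, so P* = 70.
Q* = 763.5 − 4(70) = 483.5.

Q* = 483.5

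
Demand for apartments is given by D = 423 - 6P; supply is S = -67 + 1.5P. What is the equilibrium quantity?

Set D = S: 423 - 6P = -67 + 1.5P.
490 = 7.5P, so P* = 196/3.
Q* = 423 − 6(196/3) = 31.

Q* = 31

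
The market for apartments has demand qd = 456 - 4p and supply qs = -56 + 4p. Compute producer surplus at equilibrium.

Producer surplus = 5000

Equilibrium: 456 - 4p = -56 + 4p gives p* = 64, q* = 200.
Supply starts at p = 14 (where qs = 0).
PS = ½(64 − 14)(200) = 5000.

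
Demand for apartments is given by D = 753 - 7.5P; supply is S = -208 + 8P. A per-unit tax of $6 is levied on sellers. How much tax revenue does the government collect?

Tax revenue = 49248/31

Pre-tax equilibrium: P* = 62, Q* = 288.
Tax on sellers shifts supply to S = -208 + 8(P − 6) = -256 + 8P.
753 - 7.5P = -256 + 8P gives buyer price Pb = 2018/31; sellers receive Ps = 2018/31 − 6 = 1832/31.
New quantity: Q = 753 − 7.5(2018/31) = 8208/31.
Revenue = 6 × 8208/31 = 49248/31.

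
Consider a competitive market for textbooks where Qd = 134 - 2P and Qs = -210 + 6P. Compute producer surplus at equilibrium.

Equilibrium: 134 - 2P = -210 + 6P gives P* = 43, Q* = 48.
Supply starts at P = 35 (where Qs = 0).
PS = ½(43 − 35)(48) = 192.

Producer surplus = 192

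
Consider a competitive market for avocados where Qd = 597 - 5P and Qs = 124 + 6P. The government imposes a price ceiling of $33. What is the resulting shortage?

Shortage = 110

Equilibrium price would be P* = 43, so the ceiling at 33 binds.
At P = 33: Qd = 597 − 5(33) = 432, Qs = 124 + 6(33) = 322.
Shortage = 432 − 322 = 110.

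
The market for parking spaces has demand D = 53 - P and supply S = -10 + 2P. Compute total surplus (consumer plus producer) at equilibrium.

Total surplus = 768

Equilibrium: 53 - P = -10 + 2P gives P* = 21, Q* = 32.
Demand choke price: P = 53; supply starts at P = 5.
CS = ½(53 − 21)(32) = 512; PS = ½(21 − 5)(32) = 256.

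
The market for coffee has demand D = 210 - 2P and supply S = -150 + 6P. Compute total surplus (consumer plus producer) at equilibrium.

Total surplus = 4800

Equilibrium: 210 - 2P = -150 + 6P gives P* = 45, Q* = 120.
Demand choke price: P = 105; supply starts at P = 25.
CS = ½(105 − 45)(120) = 3600; PS = ½(45 − 25)(120) = 1200.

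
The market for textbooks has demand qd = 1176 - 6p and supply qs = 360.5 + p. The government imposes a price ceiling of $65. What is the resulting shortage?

Shortage = 360.5

Equilibrium price would be p* = 116.5, so the ceiling at 65 binds.
At p = 65: qd = 1176 − 6(65) = 786, qs = 360.5 + 1(65) = 425.5.
Shortage = 786 − 425.5 = 360.5.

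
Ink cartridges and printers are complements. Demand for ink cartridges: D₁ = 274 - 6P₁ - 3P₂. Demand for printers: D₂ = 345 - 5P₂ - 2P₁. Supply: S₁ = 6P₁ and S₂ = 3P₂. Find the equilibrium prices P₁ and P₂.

P₁ = 1157/90, P₂ = 1796/45

Market 1: 274 - 6P₁ - 3P₂ = 6P₁ → 12P₁ + 3P₂ = 274.
Market 2: 8P₂ + 2P₁ = 345.
Eliminating P₂: 8×(1) − 3×(2) gives 90P₁ = 1157, so P₁ = 1157/90.
Back-substitute into (2): P₂ = (345 − 2×1157/90) / 8 = 1796/45.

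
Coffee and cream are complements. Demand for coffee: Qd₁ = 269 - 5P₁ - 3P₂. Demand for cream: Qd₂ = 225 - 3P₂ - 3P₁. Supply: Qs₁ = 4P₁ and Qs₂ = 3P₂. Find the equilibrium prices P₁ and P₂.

P₁ = 313/15, P₂ = 406/15

Market 1: 269 - 5P₁ - 3P₂ = 4P₁ → 9P₁ + 3P₂ = 269.
Market 2: 6P₂ + 3P₁ = 225.
Eliminating P₂: 6×(1) − 3×(2) gives 45P₁ = 939, so P₁ = 313/15.
Back-substitute into (2): P₂ = (225 − 3×313/15) / 6 = 406/15.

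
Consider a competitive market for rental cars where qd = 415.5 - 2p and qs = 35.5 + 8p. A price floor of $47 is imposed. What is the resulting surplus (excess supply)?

Surplus = 90

Equilibrium price would be p* = 38, so the floor at 47 binds.
At p = 47: qd = 321.5, qs = 411.5.
Surplus = 411.5 − 321.5 = 90.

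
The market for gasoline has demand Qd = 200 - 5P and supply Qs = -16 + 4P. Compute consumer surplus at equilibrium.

Equilibrium: 200 - 5P = -16 + 4P gives P* = 24, Q* = 80.
Demand choke price (Qd = 0): P = 40.
CS = ½(40 − 24)(80) = 640.

Consumer surplus = 640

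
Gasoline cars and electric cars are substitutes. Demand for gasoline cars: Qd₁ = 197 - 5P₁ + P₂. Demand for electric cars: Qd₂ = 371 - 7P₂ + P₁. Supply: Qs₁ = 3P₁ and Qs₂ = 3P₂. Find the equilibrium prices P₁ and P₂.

P₁ = 2341/79, P₂ = 3165/79

Market 1: 197 - 5P₁ + P₂ = 3P₁ → 8P₁ - P₂ = 197.
Market 2: 10P₂ - P₁ = 371.
Eliminating P₂: 10×(1) + 1×(2) gives 79P₁ = 2341, so P₁ = 2341/79.
Back-substitute into (2): P₂ = (371 + 1×2341/79) / 10 = 3165/79.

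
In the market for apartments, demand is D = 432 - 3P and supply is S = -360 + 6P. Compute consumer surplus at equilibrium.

Equilibrium: 432 - 3P = -360 + 6P gives P* = 88, Q* = 168.
Demand choke price (D = 0): P = 144.
CS = ½(144 − 88)(168) = 4704.

Consumer surplus = 4704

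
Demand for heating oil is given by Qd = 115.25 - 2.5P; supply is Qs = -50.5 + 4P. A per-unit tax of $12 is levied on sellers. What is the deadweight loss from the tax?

Deadweight loss = 1440/13

Pre-tax equilibrium: P* = 25.5, Q* = 51.5.
Tax on sellers shifts supply to Qs = -50.5 + 4(P − 12) = -98.5 + 4P.
115.25 - 2.5P = -98.5 + 4P gives buyer price Pb = 855/26; sellers receive Ps = 855/26 − 12 = 543/26.
New quantity: Q = 115.25 − 2.5(855/26) = 859/26.
DWL = ½ × 12 × (51.5 − 859/26) = 1440/13.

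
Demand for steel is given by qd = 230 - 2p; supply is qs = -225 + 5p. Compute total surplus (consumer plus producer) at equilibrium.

Total surplus = 3500

Equilibrium: 230 - 2p = -225 + 5p gives p* = 65, q* = 100.
Demand choke price: p = 115; supply starts at p = 45.
CS = ½(115 − 65)(100) = 2500; PS = ½(65 − 45)(100) = 1000.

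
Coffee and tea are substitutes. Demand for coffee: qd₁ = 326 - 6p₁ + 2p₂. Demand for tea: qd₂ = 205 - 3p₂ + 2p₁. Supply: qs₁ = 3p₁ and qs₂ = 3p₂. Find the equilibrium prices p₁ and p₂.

Market 1: 326 - 6p₁ + 2p₂ = 3p₁ → 9p₁ - 2p₂ = 326.
Market 2: 6p₂ - 2p₁ = 205.
Eliminating p₂: 6×(1) + 2×(2) gives 50p₁ = 2366, so p₁ = 47.32.
Back-substitute into (2): p₂ = (205 + 2×47.32) / 6 = 49.94.

p₁ = 47.32, p₂ = 49.94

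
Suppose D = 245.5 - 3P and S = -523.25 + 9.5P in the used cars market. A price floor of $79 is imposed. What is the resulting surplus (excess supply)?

Surplus = 218.75

Equilibrium price would be P* = 61.5, so the floor at 79 binds.
At P = 79: D = 8.5, S = 227.25.
Surplus = 227.25 − 8.5 = 218.75.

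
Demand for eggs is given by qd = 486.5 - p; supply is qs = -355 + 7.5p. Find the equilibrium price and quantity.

Set qd = qs: 486.5 - p = -355 + 7.5p.
841.5 = 8.5p, so p* = 99.
q* = 486.5 − 1(99) = 387.5.

p* = 99, q* = 387.5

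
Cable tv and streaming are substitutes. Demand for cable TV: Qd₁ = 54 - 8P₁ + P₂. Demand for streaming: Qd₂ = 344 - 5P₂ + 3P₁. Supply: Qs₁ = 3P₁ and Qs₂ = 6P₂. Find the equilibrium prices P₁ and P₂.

Market 1: 54 - 8P₁ + P₂ = 3P₁ → 11P₁ - P₂ = 54.
Market 2: 11P₂ - 3P₁ = 344.
Eliminating P₂: 11×(1) + 1×(2) gives 118P₁ = 938, so P₁ = 469/59.
Back-substitute into (2): P₂ = (344 + 3×469/59) / 11 = 1973/59.

P₁ = 469/59, P₂ = 1973/59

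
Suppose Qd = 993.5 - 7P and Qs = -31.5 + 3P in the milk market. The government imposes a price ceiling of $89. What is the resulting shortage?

Shortage = 135

Equilibrium price would be P* = 102.5, so the ceiling at 89 binds.
At P = 89: Qd = 993.5 − 7(89) = 370.5, Qs = -31.5 + 3(89) = 235.5.
Shortage = 370.5 − 235.5 = 135.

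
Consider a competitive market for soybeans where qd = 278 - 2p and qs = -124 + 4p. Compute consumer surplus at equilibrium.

Consumer surplus = 5184

Equilibrium: 278 - 2p = -124 + 4p gives p* = 67, q* = 144.
Demand choke price (qd = 0): p = 139.
CS = ½(139 − 67)(144) = 5184.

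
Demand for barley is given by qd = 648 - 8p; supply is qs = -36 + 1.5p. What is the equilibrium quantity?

Set qd = qs: 648 - 8p = -36 + 1.5p.
684 = 9.5p, so p* = 72.
q* = 648 − 8(72) = 72.

q* = 72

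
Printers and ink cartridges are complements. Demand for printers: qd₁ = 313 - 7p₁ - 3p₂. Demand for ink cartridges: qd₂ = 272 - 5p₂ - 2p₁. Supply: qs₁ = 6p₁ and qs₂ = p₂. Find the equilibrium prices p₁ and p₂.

Market 1: 313 - 7p₁ - 3p₂ = 6p₁ → 13p₁ + 3p₂ = 313.
Market 2: 6p₂ + 2p₁ = 272.
Eliminating p₂: 6×(1) − 3×(2) gives 72p₁ = 1062, so p₁ = 14.75.
Back-substitute into (2): p₂ = (272 − 2×14.75) / 6 = 485/12.

p₁ = 14.75, p₂ = 485/12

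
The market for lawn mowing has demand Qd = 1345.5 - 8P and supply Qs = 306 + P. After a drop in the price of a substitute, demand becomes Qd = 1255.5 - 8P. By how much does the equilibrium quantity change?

Original equilibrium: P* = 115.5, Q* = 421.5.
New equilibrium: 1255.5 - 8P = 306 + P, so 949.5 = 9P and P' = 105.5; Q' = 1255.5 − 8(105.5) = 411.5.
Change in quantity: 411.5 − 421.5 = -10.

ΔQ = -10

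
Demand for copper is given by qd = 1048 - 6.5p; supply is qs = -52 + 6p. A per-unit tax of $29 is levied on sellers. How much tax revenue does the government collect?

Pre-tax equilibrium: p* = 88, q* = 476.
Tax on sellers shifts supply to qs = -52 + 6(p − 29) = -226 + 6p.
1048 - 6.5p = -226 + 6p gives buyer price pb = 101.92; sellers receive ps = 101.92 − 29 = 72.92.
New quantity: q = 1048 − 6.5(101.92) = 385.52.
Revenue = 29 × 385.52 = 11180.08.

Tax revenue = 11180.08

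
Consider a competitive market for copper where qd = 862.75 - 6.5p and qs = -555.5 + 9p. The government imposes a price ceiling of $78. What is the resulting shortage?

Equilibrium price would be p* = 91.5, so the ceiling at 78 binds.
At p = 78: qd = 862.75 − 6.5(78) = 355.75, qs = -555.5 + 9(78) = 146.5.
Shortage = 355.75 − 146.5 = 209.25.

Shortage = 209.25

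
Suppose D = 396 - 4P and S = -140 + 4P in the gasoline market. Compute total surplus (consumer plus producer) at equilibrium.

Total surplus = 4096

Equilibrium: 396 - 4P = -140 + 4P gives P* = 67, Q* = 128.
Demand choke price: P = 99; supply starts at P = 35.
CS = ½(99 − 67)(128) = 2048; PS = ½(67 − 35)(128) = 2048.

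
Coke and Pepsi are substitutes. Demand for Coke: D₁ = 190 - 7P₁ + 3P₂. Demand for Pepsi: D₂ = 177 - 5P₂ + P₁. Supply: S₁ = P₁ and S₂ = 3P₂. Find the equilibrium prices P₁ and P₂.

Market 1: 190 - 7P₁ + 3P₂ = P₁ → 8P₁ - 3P₂ = 190.
Market 2: 8P₂ - P₁ = 177.
Eliminating P₂: 8×(1) + 3×(2) gives 61P₁ = 2051, so P₁ = 2051/61.
Back-substitute into (2): P₂ = (177 + 1×2051/61) / 8 = 1606/61.

P₁ = 2051/61, P₂ = 1606/61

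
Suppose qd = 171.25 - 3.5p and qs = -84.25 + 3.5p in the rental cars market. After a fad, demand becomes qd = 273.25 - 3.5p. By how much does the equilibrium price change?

Original equilibrium: p* = 36.5, q* = 43.5.
New equilibrium: 273.25 - 3.5p = -84.25 + 3.5p, so 357.5 = 7p and p' = 715/14; q' = 273.25 − 3.5(715/14) = 94.5.
Change in price: 715/14 − 36.5 = 102/7.

Δp = 102/7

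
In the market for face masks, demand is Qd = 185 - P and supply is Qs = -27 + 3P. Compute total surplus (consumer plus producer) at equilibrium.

Total surplus = 11616

Equilibrium: 185 - P = -27 + 3P gives P* = 53, Q* = 132.
Demand choke price: P = 185; supply starts at P = 9.
CS = ½(185 − 53)(132) = 8712; PS = ½(53 − 9)(132) = 2904.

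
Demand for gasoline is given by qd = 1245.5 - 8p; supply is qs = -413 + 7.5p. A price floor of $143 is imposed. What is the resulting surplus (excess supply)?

Surplus = 558

Equilibrium price would be p* = 107, so the floor at 143 binds.
At p = 143: qd = 101.5, qs = 659.5.
Surplus = 659.5 − 101.5 = 558.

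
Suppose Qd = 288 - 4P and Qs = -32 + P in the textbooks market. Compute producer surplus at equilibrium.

Equilibrium: 288 - 4P = -32 + P gives P* = 64, Q* = 32.
Supply starts at P = 32 (where Qs = 0).
PS = ½(64 − 32)(32) = 512.

Producer surplus = 512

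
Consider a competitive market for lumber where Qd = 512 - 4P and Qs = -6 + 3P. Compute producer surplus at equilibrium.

Producer surplus = 7776

Equilibrium: 512 - 4P = -6 + 3P gives P* = 74, Q* = 216.
Supply starts at P = 2 (where Qs = 0).
PS = ½(74 − 2)(216) = 7776.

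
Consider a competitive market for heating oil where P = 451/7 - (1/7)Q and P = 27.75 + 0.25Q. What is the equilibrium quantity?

Q* = 1027/11

Set the two price expressions equal: 451/7 - (1/7)Q = 27.75 + 0.25Q.
1027/28 = (11/28)Q, so Q* = 1027/11.
P* = 451/7 − (1/7)(1027/11) = 562/11.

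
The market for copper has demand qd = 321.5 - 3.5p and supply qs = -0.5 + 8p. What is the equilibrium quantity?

Set qd = qs: 321.5 - 3.5p = -0.5 + 8p.
322 = 11.5p, so p* = 28.
q* = 321.5 − 3.5(28) = 223.5.

q* = 223.5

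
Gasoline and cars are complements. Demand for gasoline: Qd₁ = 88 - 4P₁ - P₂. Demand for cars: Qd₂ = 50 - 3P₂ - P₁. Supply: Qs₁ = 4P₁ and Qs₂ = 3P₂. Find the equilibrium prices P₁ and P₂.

Market 1: 88 - 4P₁ - P₂ = 4P₁ → 8P₁ + P₂ = 88.
Market 2: 6P₂ + P₁ = 50.
Eliminating P₂: 6×(1) − 1×(2) gives 47P₁ = 478, so P₁ = 478/47.
Back-substitute into (2): P₂ = (50 − 1×478/47) / 6 = 312/47.

P₁ = 478/47, P₂ = 312/47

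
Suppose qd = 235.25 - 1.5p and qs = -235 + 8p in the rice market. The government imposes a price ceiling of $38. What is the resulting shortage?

Equilibrium price would be p* = 49.5, so the ceiling at 38 binds.
At p = 38: qd = 235.25 − 1.5(38) = 178.25, qs = -235 + 8(38) = 69.
Shortage = 178.25 − 69 = 109.25.

Shortage = 109.25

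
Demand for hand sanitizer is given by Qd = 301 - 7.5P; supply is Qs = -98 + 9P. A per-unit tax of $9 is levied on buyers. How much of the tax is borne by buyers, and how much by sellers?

Pre-tax equilibrium: P* = 266/11, Q* = 1316/11.
Tax on buyers shifts demand to Qd = 301 − 7.5(P + 9) = 233.5 - 7.5P.
233.5 - 7.5P = -98 + 9P gives seller price Ps = 221/11; buyers pay Pb = 221/11 + 9 = 320/11.
New quantity: Q = 301 − 7.5(320/11) = 911/11.
Buyer burden = 320/11 − 266/11 = 54/11; seller burden = 266/11 − 221/11 = 45/11.

Buyers bear 54/11, sellers bear 45/11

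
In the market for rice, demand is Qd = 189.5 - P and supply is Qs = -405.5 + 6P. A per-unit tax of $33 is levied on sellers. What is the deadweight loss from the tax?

Pre-tax equilibrium: P* = 85, Q* = 104.5.
Tax on sellers shifts supply to Qs = -405.5 + 6(P − 33) = -603.5 + 6P.
189.5 - P = -603.5 + 6P gives buyer price Pb = 793/7; sellers receive Ps = 793/7 − 33 = 562/7.
New quantity: Q = 189.5 − 1(793/7) = 1067/14.
DWL = ½ × 33 × (104.5 − 1067/14) = 3267/7.

Deadweight loss = 3267/7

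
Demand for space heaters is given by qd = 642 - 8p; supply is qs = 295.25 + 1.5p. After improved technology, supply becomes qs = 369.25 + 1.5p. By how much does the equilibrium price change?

Original equilibrium: p* = 36.5, q* = 350.
New equilibrium: 642 - 8p = 369.25 + 1.5p, so 272.75 = 9.5p and p' = 1091/38; q' = 642 − 8(1091/38) = 7834/19.
Change in price: 1091/38 − 36.5 = -148/19.

Δp = -148/19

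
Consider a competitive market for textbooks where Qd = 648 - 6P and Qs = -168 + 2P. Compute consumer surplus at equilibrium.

Equilibrium: 648 - 6P = -168 + 2P gives P* = 102, Q* = 36.
Demand choke price (Qd = 0): P = 108.
CS = ½(108 − 102)(36) = 108.

Consumer surplus = 108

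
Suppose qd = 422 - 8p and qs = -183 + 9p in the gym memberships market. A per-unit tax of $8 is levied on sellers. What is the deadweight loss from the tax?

Deadweight loss = 2304/17

Pre-tax equilibrium: p* = 605/17, q* = 2334/17.
Tax on sellers shifts supply to qs = -183 + 9(p − 8) = -255 + 9p.
422 - 8p = -255 + 9p gives buyer price pb = 677/17; sellers receive ps = 677/17 − 8 = 541/17.
New quantity: q = 422 − 8(677/17) = 1758/17.
DWL = ½ × 8 × (2334/17 − 1758/17) = 2304/17.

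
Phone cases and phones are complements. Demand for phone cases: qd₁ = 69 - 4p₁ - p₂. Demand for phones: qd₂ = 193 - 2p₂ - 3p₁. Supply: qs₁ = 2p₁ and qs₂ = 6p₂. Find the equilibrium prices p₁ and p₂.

Market 1: 69 - 4p₁ - p₂ = 2p₁ → 6p₁ + p₂ = 69.
Market 2: 8p₂ + 3p₁ = 193.
Eliminating p₂: 8×(1) − 1×(2) gives 45p₁ = 359, so p₁ = 359/45.
Back-substitute into (2): p₂ = (193 − 3×359/45) / 8 = 317/15.

p₁ = 359/45, p₂ = 317/15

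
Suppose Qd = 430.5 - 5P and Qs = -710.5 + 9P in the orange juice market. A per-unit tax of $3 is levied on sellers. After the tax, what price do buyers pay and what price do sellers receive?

Buyers pay 584/7, sellers receive 563/7

Pre-tax equilibrium: P* = 81.5, Q* = 23.
Tax on sellers shifts supply to Qs = -710.5 + 9(P − 3) = -737.5 + 9P.
430.5 - 5P = -737.5 + 9P gives buyer price Pb = 584/7; sellers receive Ps = 584/7 − 3 = 563/7.
New quantity: Q = 430.5 − 5(584/7) = 187/14.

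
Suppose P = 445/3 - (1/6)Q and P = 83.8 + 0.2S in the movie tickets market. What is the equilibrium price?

Set the two price expressions equal: 445/3 - (1/6)Q = 83.8 + 0.2Q.
968/15 = (11/30)Q, so Q* = 176.
P* = 445/3 − (1/6)(176) = 119.

P* = 119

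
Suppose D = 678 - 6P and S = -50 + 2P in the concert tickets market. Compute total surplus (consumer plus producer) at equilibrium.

Equilibrium: 678 - 6P = -50 + 2P gives P* = 91, Q* = 132.
Demand choke price: P = 113; supply starts at P = 25.
CS = ½(113 − 91)(132) = 1452; PS = ½(91 − 25)(132) = 4356.

Total surplus = 5808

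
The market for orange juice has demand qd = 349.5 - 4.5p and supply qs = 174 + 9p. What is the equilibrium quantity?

Set qd = qs: 349.5 - 4.5p = 174 + 9p.
175.5 = 13.5p, so p* = 13.
q* = 349.5 − 4.5(13) = 291.

q* = 291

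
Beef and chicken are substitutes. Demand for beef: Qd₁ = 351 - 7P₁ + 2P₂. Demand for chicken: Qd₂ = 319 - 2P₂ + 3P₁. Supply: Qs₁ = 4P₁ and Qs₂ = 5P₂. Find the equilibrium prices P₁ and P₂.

Market 1: 351 - 7P₁ + 2P₂ = 4P₁ → 11P₁ - 2P₂ = 351.
Market 2: 7P₂ - 3P₁ = 319.
Eliminating P₂: 7×(1) + 2×(2) gives 71P₁ = 3095, so P₁ = 3095/71.
Back-substitute into (2): P₂ = (319 + 3×3095/71) / 7 = 4562/71.

P₁ = 3095/71, P₂ = 4562/71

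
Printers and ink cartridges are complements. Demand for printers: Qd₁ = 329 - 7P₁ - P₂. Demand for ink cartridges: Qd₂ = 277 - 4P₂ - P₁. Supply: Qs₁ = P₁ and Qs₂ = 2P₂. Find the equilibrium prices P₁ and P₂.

P₁ = 1697/47, P₂ = 1887/47

Market 1: 329 - 7P₁ - P₂ = P₁ → 8P₁ + P₂ = 329.
Market 2: 6P₂ + P₁ = 277.
Eliminating P₂: 6×(1) − 1×(2) gives 47P₁ = 1697, so P₁ = 1697/47.
Back-substitute into (2): P₂ = (277 − 1×1697/47) / 6 = 1887/47.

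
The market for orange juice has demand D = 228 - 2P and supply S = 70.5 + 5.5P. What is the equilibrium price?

P* = 21

Set D = S: 228 - 2P = 70.5 + 5.5P.
157.5 = 7.5P, so P* = 21.
Q* = 228 − 2(21) = 186.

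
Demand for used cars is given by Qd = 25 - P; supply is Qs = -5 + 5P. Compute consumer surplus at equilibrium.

Consumer surplus = 200

Equilibrium: 25 - P = -5 + 5P gives P* = 5, Q* = 20.
Demand choke price (Qd = 0): P = 25.
CS = ½(25 − 5)(20) = 200.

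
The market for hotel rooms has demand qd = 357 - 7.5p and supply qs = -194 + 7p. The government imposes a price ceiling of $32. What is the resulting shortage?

Equilibrium price would be p* = 38, so the ceiling at 32 binds.
At p = 32: qd = 357 − 7.5(32) = 117, qs = -194 + 7(32) = 30.
Shortage = 117 − 30 = 87.

Shortage = 87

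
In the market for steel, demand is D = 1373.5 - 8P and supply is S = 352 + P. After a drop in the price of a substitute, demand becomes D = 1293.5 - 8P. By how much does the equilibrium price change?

ΔP = -80/9

Original equilibrium: P* = 113.5, Q* = 465.5.
New equilibrium: 1293.5 - 8P = 352 + P, so 941.5 = 9P and P' = 1883/18; Q' = 1293.5 − 8(1883/18) = 8219/18.
Change in price: 1883/18 − 113.5 = -80/9.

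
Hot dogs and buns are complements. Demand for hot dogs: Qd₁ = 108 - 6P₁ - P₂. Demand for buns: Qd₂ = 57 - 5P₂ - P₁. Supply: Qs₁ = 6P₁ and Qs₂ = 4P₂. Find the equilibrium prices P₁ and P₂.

P₁ = 915/107, P₂ = 576/107

Market 1: 108 - 6P₁ - P₂ = 6P₁ → 12P₁ + P₂ = 108.
Market 2: 9P₂ + P₁ = 57.
Eliminating P₂: 9×(1) − 1×(2) gives 107P₁ = 915, so P₁ = 915/107.
Back-substitute into (2): P₂ = (57 − 1×915/107) / 9 = 576/107.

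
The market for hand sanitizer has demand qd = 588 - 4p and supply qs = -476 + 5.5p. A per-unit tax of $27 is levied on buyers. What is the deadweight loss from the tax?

Pre-tax equilibrium: p* = 112, q* = 140.
Tax on buyers shifts demand to qd = 588 − 4(p + 27) = 480 - 4p.
480 - 4p = -476 + 5.5p gives seller price ps = 1912/19; buyers pay pb = 1912/19 + 27 = 2425/19.
New quantity: q = 588 − 4(2425/19) = 1472/19.
DWL = ½ × 27 × (140 − 1472/19) = 16038/19.

Deadweight loss = 16038/19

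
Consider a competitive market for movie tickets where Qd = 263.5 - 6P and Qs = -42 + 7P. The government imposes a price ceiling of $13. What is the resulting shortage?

Equilibrium price would be P* = 23.5, so the ceiling at 13 binds.
At P = 13: Qd = 263.5 − 6(13) = 185.5, Qs = -42 + 7(13) = 49.
Shortage = 185.5 − 49 = 136.5.

Shortage = 136.5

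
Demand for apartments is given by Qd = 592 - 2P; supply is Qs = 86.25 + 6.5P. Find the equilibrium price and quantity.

P* = 59.5, Q* = 473

Set Qd = Qs: 592 - 2P = 86.25 + 6.5P.
505.75 = 8.5P, so P* = 59.5.
Q* = 592 − 2(59.5) = 473.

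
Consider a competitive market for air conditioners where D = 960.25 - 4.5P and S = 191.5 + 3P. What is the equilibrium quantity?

Q* = 499

Set D = S: 960.25 - 4.5P = 191.5 + 3P.
768.75 = 7.5P, so P* = 102.5.
Q* = 960.25 − 4.5(102.5) = 499.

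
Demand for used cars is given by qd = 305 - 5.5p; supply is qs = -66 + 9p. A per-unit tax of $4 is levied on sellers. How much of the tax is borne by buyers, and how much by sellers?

Buyers bear 72/29, sellers bear 44/29

Pre-tax equilibrium: p* = 742/29, q* = 4764/29.
Tax on sellers shifts supply to qs = -66 + 9(p − 4) = -102 + 9p.
305 - 5.5p = -102 + 9p gives buyer price pb = 814/29; sellers receive ps = 814/29 − 4 = 698/29.
New quantity: q = 305 − 5.5(814/29) = 4368/29.
Buyer burden = 814/29 − 742/29 = 72/29; seller burden = 742/29 − 698/29 = 44/29.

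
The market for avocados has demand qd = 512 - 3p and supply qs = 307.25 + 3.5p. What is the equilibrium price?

Set qd = qs: 512 - 3p = 307.25 + 3.5p.
204.75 = 6.5p, so p* = 31.5.
q* = 512 − 3(31.5) = 417.5.

p* = 31.5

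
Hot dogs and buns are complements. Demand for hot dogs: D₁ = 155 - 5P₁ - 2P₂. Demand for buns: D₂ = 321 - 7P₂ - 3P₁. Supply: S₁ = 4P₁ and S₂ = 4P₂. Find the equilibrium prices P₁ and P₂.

Market 1: 155 - 5P₁ - 2P₂ = 4P₁ → 9P₁ + 2P₂ = 155.
Market 2: 11P₂ + 3P₁ = 321.
Eliminating P₂: 11×(1) − 2×(2) gives 93P₁ = 1063, so P₁ = 1063/93.
Back-substitute into (2): P₂ = (321 − 3×1063/93) / 11 = 808/31.

P₁ = 1063/93, P₂ = 808/31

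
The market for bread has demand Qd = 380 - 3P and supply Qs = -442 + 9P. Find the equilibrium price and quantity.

Set Qd = Qs: 380 - 3P = -442 + 9P.
822 = 12P, so P* = 68.5.
Q* = 380 − 3(68.5) = 174.5.

P* = 68.5, Q* = 174.5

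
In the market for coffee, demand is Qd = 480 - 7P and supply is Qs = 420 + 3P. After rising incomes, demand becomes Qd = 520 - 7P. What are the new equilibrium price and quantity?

P' = 10, Q' = 450

Original equilibrium: P* = 6, Q* = 438.
New equilibrium: 520 - 7P = 420 + 3P, so 100 = 10P and P' = 10; Q' = 520 − 7(10) = 450.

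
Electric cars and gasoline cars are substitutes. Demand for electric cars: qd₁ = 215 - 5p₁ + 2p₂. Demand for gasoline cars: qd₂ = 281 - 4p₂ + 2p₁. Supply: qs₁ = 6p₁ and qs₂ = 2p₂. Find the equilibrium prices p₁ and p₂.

Market 1: 215 - 5p₁ + 2p₂ = 6p₁ → 11p₁ - 2p₂ = 215.
Market 2: 6p₂ - 2p₁ = 281.
Eliminating p₂: 6×(1) + 2×(2) gives 62p₁ = 1852, so p₁ = 926/31.
Back-substitute into (2): p₂ = (281 + 2×926/31) / 6 = 3521/62.

p₁ = 926/31, p₂ = 3521/62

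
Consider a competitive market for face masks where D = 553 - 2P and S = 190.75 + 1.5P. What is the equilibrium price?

P* = 103.5

Set D = S: 553 - 2P = 190.75 + 1.5P.
362.25 = 3.5P, so P* = 103.5.
Q* = 553 − 2(103.5) = 346.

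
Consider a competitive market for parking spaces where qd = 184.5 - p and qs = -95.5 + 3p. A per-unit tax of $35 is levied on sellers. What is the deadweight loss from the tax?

Deadweight loss = 459.375

Pre-tax equilibrium: p* = 70, q* = 114.5.
Tax on sellers shifts supply to qs = -95.5 + 3(p − 35) = -200.5 + 3p.
184.5 - p = -200.5 + 3p gives buyer price pb = 96.25; sellers receive ps = 96.25 − 35 = 61.25.
New quantity: q = 184.5 − 1(96.25) = 88.25.
DWL = ½ × 35 × (114.5 − 88.25) = 459.375.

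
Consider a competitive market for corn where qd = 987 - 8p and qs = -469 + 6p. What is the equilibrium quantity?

q* = 155

Set qd = qs: 987 - 8p = -469 + 6p.
1456 = 14p, so p* = 104.
q* = 987 − 8(104) = 155.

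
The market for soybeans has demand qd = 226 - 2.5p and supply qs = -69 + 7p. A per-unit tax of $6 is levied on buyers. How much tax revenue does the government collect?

Pre-tax equilibrium: p* = 590/19, q* = 2819/19.
Tax on buyers shifts demand to qd = 226 − 2.5(p + 6) = 211 - 2.5p.
211 - 2.5p = -69 + 7p gives seller price ps = 560/19; buyers pay pb = 560/19 + 6 = 674/19.
New quantity: q = 226 − 2.5(674/19) = 2609/19.
Revenue = 6 × 2609/19 = 15654/19.

Tax revenue = 15654/19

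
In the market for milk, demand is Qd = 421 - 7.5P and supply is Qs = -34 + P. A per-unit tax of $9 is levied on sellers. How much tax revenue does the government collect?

Pre-tax equilibrium: P* = 910/17, Q* = 332/17.
Tax on sellers shifts supply to Qs = -34 + 1(P − 9) = -43 + P.
421 - 7.5P = -43 + P gives buyer price Pb = 928/17; sellers receive Ps = 928/17 − 9 = 775/17.
New quantity: Q = 421 − 7.5(928/17) = 197/17.
Revenue = 9 × 197/17 = 1773/17.

Tax revenue = 1773/17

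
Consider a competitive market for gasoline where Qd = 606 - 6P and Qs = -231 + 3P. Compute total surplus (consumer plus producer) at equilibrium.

Total surplus = 576

Equilibrium: 606 - 6P = -231 + 3P gives P* = 93, Q* = 48.
Demand choke price: P = 101; supply starts at P = 77.
CS = ½(101 − 93)(48) = 192; PS = ½(93 − 77)(48) = 384.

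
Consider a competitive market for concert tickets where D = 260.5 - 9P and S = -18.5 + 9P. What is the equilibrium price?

Set D = S: 260.5 - 9P = -18.5 + 9P.
279 = 18P, so P* = 15.5.
Q* = 260.5 − 9(15.5) = 121.

P* = 15.5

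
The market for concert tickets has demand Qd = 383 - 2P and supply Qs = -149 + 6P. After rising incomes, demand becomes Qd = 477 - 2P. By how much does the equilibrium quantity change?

ΔQ = 70.5

Original equilibrium: P* = 66.5, Q* = 250.
New equilibrium: 477 - 2P = -149 + 6P, so 626 = 8P and P' = 78.25; Q' = 477 − 2(78.25) = 320.5.
Change in quantity: 320.5 − 250 = 70.5.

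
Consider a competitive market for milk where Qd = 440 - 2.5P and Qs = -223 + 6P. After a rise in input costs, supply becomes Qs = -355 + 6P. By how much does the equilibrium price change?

ΔP = 264/17

Original equilibrium: P* = 78, Q* = 245.
New equilibrium: 440 - 2.5P = -355 + 6P, so 795 = 8.5P and P' = 1590/17; Q' = 440 − 2.5(1590/17) = 3505/17.
Change in price: 1590/17 − 78 = 264/17.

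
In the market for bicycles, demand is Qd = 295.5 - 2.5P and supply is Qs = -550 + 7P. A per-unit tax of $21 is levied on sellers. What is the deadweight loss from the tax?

Deadweight loss = 15435/38

Pre-tax equilibrium: P* = 89, Q* = 73.
Tax on sellers shifts supply to Qs = -550 + 7(P − 21) = -697 + 7P.
295.5 - 2.5P = -697 + 7P gives buyer price Pb = 1985/19; sellers receive Ps = 1985/19 − 21 = 1586/19.
New quantity: Q = 295.5 − 2.5(1985/19) = 652/19.
DWL = ½ × 21 × (73 − 652/19) = 15435/38.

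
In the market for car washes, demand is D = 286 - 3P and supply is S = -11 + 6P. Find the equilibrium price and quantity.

Set D = S: 286 - 3P = -11 + 6P.
297 = 9P, so P* = 33.
Q* = 286 − 3(33) = 187.

P* = 33, Q* = 187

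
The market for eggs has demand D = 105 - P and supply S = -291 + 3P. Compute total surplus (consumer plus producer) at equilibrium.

Equilibrium: 105 - P = -291 + 3P gives P* = 99, Q* = 6.
Demand choke price: P = 105; supply starts at P = 97.
CS = ½(105 − 99)(6) = 18; PS = ½(99 − 97)(6) = 6.

Total surplus = 24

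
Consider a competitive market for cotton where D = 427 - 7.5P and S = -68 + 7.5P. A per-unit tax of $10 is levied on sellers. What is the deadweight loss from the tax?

Deadweight loss = 187.5

Pre-tax equilibrium: P* = 33, Q* = 179.5.
Tax on sellers shifts supply to S = -68 + 7.5(P − 10) = -143 + 7.5P.
427 - 7.5P = -143 + 7.5P gives buyer price Pb = 38; sellers receive Ps = 38 − 10 = 28.
New quantity: Q = 427 − 7.5(38) = 142.
DWL = ½ × 10 × (179.5 − 142) = 187.5.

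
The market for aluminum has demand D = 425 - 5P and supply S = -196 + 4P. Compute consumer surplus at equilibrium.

Equilibrium: 425 - 5P = -196 + 4P gives P* = 69, Q* = 80.
Demand choke price (D = 0): P = 85.
CS = ½(85 − 69)(80) = 640.

Consumer surplus = 640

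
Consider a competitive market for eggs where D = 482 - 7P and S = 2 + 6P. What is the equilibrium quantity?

Q* = 2906/13

Set D = S: 482 - 7P = 2 + 6P.
480 = 13P, so P* = 480/13.
Q* = 482 − 7(480/13) = 2906/13.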